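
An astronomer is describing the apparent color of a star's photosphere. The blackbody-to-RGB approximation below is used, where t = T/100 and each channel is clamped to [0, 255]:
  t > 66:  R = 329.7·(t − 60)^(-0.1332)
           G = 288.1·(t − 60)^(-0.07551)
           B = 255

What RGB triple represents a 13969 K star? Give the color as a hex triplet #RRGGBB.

#B8CFFF

t = 13969/100 = 139.69; the t > 66 branch applies.
R = 329.7·(139.69 − 60)^(-0.1332) = 329.7·79.69^(-0.1332) = 329.7·0.55813 = 184.014.
G = 288.1·(139.69 − 60)^(-0.07551) = 288.1·79.69^(-0.07551) = 288.1·0.71850 = 206.999.
B = 255 by definition for t > 66.
Rounded: (184, 207, 255).
In hex: #B8CFFF.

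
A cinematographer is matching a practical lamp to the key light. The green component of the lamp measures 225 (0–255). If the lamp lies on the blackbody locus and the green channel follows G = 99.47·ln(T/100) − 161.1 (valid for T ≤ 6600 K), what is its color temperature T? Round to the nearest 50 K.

ln t = (225 + 161.1) / 99.47 = 3.8816.
t = e^3.8816 = 48.500.
T = 100·t = 4850 K → 4850 K to the nearest 50 K.

4850 K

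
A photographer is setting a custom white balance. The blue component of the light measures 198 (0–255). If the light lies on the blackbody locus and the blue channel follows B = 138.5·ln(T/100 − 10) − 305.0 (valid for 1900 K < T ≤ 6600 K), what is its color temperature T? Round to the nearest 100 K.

4800 K

ln(t − 10) = (198 + 305.0) / 138.5 = 3.6318.
t − 10 = e^3.6318 = 37.780, so t = 47.780.
T = 100·t = 4778 K → 4800 K to the nearest 100 K.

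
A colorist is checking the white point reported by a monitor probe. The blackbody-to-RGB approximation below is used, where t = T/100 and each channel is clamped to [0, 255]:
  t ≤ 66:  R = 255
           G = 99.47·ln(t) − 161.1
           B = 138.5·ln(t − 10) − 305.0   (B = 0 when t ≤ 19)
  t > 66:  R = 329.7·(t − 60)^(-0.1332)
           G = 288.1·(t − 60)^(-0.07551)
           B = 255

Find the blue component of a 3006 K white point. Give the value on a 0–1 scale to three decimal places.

0.433

t = 3006/100 = 30.06; the t ≤ 66 branch applies.
B = 138.5·ln(30.06 − 10) − 305.0 = 138.5·ln 20.06 − 305.0 = 138.5·2.9987 − 305.0 = 110.324.
On a 0–1 scale: 110.324/255 = 0.4326 → 0.433.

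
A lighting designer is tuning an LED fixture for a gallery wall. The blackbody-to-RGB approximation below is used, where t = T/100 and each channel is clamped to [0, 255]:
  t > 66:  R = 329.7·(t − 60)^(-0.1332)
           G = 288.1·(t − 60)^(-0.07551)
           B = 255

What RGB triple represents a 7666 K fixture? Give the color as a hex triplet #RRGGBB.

t = 7666/100 = 76.66; the t > 66 branch applies.
R = 329.7·(76.66 − 60)^(-0.1332) = 329.7·16.66^(-0.1332) = 329.7·0.68750 = 226.669.
G = 288.1·(76.66 − 60)^(-0.07551) = 288.1·16.66^(-0.07551) = 288.1·0.80863 = 232.967.
B = 255 by definition for t > 66.
Rounded: (227, 233, 255).
In hex: #E3E9FF.

#E3E9FF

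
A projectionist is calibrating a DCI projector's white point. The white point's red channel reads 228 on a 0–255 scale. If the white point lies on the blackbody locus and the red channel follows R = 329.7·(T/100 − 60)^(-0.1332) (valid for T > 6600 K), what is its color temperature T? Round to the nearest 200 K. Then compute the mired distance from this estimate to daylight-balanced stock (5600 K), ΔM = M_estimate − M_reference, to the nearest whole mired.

-47 mireds

(t − 60)^(-0.1332) = 228/329.7 = 0.69154.
t − 60 = 0.69154^(1/-0.1332) = 0.69154^(-7.508) = 15.943, so t = 75.943.
T = 100·t = 7594 K → 7600 K to the nearest 200 K.
M_estimate = 10⁶/7600 = 131.58; M_reference = 10⁶/5600 = 178.57.
ΔM = 131.58 − 178.57 = -46.99 → -47 mireds.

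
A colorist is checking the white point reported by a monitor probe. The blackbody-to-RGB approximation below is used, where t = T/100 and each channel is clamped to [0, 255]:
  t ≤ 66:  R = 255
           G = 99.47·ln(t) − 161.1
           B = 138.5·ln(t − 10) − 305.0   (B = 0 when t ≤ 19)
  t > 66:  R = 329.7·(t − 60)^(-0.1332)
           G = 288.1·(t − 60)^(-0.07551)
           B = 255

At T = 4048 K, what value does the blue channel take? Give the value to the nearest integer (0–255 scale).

t = 4048/100 = 40.48; the t ≤ 66 branch applies.
B = 138.5·ln(40.48 − 10) − 305.0 = 138.5·ln 30.48 − 305.0 = 138.5·3.4171 − 305.0 = 168.264.
Rounded: 168.

168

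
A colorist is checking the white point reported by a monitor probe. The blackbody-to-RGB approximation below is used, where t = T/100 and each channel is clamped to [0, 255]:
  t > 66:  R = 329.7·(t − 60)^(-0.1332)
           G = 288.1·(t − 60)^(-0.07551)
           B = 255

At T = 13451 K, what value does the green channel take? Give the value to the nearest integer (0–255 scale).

t = 13451/100 = 134.51; the t > 66 branch applies.
G = 288.1·(134.51 − 60)^(-0.07551) = 288.1·74.51^(-0.07551) = 288.1·0.72215 = 208.052.
Rounded: 208.

208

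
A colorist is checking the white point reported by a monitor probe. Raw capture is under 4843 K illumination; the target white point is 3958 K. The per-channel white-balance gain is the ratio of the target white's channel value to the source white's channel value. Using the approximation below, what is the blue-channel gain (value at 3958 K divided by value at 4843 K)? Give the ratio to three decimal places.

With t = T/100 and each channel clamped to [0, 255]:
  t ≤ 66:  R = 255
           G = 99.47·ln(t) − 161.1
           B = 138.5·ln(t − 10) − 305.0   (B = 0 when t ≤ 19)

0.819

At 4843 K (t = 48.43):
  B = 138.5·ln(48.43 − 10) − 305.0 = 138.5·ln 38.43 − 305.0 = 138.5·3.6488 − 305.0 = 200.364.
At 3958 K (t = 39.58):
  B = 138.5·ln(39.58 − 10) − 305.0 = 138.5·ln 29.58 − 305.0 = 138.5·3.3871 − 305.0 = 164.113.
Gain = 164.113 / 200.364 = 0.8191 → 0.819.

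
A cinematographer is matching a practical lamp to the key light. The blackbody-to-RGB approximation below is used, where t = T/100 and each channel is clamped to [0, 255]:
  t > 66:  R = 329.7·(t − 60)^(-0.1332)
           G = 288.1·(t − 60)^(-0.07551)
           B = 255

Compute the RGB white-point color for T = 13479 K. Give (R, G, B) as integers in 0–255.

t = 13479/100 = 134.79; the t > 66 branch applies.
R = 329.7·(134.79 − 60)^(-0.1332) = 329.7·74.79^(-0.1332) = 329.7·0.56286 = 185.577.
G = 288.1·(134.79 − 60)^(-0.07551) = 288.1·74.79^(-0.07551) = 288.1·0.72195 = 207.993.
B = 255 by definition for t > 66.
Rounded: (186, 208, 255).

(186, 208, 255)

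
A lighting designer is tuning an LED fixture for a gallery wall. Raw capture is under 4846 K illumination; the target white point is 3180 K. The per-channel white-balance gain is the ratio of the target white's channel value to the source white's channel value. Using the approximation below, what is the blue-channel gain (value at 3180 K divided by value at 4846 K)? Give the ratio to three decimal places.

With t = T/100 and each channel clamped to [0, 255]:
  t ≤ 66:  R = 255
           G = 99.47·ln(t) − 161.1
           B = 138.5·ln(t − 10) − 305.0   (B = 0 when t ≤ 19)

At 4846 K (t = 48.46):
  B = 138.5·ln(48.46 − 10) − 305.0 = 138.5·ln 38.46 − 305.0 = 138.5·3.6496 − 305.0 = 200.472.
At 3180 K (t = 31.8):
  B = 138.5·ln(31.8 − 10) − 305.0 = 138.5·ln 21.8 − 305.0 = 138.5·3.0819 − 305.0 = 121.845.
Gain = 121.845 / 200.472 = 0.6078 → 0.608.

0.608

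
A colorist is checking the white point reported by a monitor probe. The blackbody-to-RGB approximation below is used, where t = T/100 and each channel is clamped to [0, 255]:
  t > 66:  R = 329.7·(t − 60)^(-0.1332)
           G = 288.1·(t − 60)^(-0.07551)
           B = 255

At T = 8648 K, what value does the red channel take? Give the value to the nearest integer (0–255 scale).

t = 8648/100 = 86.48; the t > 66 branch applies.
R = 329.7·(86.48 − 60)^(-0.1332) = 329.7·26.48^(-0.1332) = 329.7·0.64635 = 213.101.
Rounded: 213.

213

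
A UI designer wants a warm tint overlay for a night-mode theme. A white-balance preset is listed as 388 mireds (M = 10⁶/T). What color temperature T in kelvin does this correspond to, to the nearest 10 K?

T = 10⁶ / 388 = 2577.32 K → 2580 K.

2580 K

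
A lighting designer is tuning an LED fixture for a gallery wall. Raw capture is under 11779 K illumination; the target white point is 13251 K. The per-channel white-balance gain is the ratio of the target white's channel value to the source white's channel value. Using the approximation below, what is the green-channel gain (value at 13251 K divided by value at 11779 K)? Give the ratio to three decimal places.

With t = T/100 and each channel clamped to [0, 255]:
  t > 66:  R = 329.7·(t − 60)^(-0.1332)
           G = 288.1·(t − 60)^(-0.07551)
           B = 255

At 11779 K (t = 117.79):
  G = 288.1·(117.79 − 60)^(-0.07551) = 288.1·57.79^(-0.07551) = 288.1·0.73614 = 212.083.
At 13251 K (t = 132.51):
  G = 288.1·(132.51 − 60)^(-0.07551) = 288.1·72.51^(-0.07551) = 288.1·0.72364 = 208.480.
Gain = 208.480 / 212.083 = 0.9830 → 0.983.

0.983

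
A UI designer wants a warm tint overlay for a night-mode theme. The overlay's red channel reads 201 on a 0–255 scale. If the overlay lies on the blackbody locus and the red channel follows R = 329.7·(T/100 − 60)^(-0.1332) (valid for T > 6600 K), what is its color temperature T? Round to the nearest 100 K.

10100 K

(t − 60)^(-0.1332) = 201/329.7 = 0.60965.
t − 60 = 0.60965^(1/-0.1332) = 0.60965^(-7.508) = 41.071, so t = 101.071.
T = 100·t = 10107 K → 10100 K to the nearest 100 K.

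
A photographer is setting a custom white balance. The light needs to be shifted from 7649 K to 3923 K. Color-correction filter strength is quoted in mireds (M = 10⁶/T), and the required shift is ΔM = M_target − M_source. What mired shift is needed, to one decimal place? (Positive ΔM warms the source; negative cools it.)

M_source = 10⁶/7649 = 130.736; M_target = 10⁶/3923 = 254.907.
ΔM = 254.907 − 130.736 = 124.171 → +124.2 mireds, a warming shift.

+124.2 mireds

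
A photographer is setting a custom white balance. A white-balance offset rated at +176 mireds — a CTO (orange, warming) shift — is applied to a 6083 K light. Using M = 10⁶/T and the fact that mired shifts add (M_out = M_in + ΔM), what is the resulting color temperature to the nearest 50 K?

M_in = 10⁶/6083 = 164.39 mireds.
M_out = 164.39 + (+176) = 340.39 mireds.
T_out = 10⁶/340.39 = 2937.8 K → 2950 K.

2950 K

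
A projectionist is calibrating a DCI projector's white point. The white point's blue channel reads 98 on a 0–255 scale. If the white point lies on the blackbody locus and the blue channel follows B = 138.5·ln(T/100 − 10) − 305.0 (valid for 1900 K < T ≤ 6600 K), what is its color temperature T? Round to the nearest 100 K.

ln(t − 10) = (98 + 305.0) / 138.5 = 2.9097.
t − 10 = e^2.9097 = 18.352, so t = 28.352.
T = 100·t = 2835 K → 2800 K to the nearest 100 K.

2800 K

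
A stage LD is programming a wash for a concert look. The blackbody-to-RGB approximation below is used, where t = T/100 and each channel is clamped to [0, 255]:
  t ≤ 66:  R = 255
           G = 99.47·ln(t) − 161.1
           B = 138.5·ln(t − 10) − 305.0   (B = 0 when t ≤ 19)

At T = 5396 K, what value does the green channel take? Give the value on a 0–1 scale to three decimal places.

0.924

t = 5396/100 = 53.96; the t ≤ 66 branch applies.
G = 99.47·ln 53.96 − 161.1 = 99.47·3.9882 − 161.1 = 235.611.
On a 0–1 scale: 235.611/255 = 0.9240 → 0.924.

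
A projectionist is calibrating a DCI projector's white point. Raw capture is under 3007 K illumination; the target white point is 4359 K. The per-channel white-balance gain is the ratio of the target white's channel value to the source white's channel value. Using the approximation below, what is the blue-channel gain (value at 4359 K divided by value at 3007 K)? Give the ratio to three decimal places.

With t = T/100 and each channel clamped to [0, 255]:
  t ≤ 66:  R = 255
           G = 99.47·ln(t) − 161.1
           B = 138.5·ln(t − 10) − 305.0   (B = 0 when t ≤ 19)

At 3007 K (t = 30.07):
  B = 138.5·ln(30.07 − 10) − 305.0 = 138.5·ln 20.07 − 305.0 = 138.5·2.9992 − 305.0 = 110.393.
At 4359 K (t = 43.59):
  B = 138.5·ln(43.59 − 10) − 305.0 = 138.5·ln 33.59 − 305.0 = 138.5·3.5142 − 305.0 = 181.721.
Gain = 181.721 / 110.393 = 1.6461 → 1.646.

1.646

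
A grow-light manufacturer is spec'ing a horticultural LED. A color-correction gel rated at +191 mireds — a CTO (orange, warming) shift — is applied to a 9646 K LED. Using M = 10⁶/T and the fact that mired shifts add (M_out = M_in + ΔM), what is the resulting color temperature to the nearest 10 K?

M_in = 10⁶/9646 = 103.67 mireds.
M_out = 103.67 + (+191) = 294.67 mireds.
T_out = 10⁶/294.67 = 3393.6 K → 3390 K.

3390 K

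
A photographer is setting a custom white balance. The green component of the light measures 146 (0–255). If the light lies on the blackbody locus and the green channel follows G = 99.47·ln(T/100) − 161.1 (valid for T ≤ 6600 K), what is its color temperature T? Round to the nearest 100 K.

2200 K

ln t = (146 + 161.1) / 99.47 = 3.0874.
t = e^3.0874 = 21.919.
T = 100·t = 2192 K → 2200 K to the nearest 100 K.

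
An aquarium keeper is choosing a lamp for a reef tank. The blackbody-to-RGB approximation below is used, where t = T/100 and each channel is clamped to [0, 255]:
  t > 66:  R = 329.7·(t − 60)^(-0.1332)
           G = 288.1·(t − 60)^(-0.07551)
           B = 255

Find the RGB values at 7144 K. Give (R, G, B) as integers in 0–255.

(238, 240, 255)

t = 7144/100 = 71.44; the t > 66 branch applies.
R = 329.7·(71.44 − 60)^(-0.1332) = 329.7·11.44^(-0.1332) = 329.7·0.72280 = 238.307.
G = 288.1·(71.44 − 60)^(-0.07551) = 288.1·11.44^(-0.07551) = 288.1·0.83191 = 239.674.
B = 255 by definition for t > 66.
Rounded: (238, 240, 255).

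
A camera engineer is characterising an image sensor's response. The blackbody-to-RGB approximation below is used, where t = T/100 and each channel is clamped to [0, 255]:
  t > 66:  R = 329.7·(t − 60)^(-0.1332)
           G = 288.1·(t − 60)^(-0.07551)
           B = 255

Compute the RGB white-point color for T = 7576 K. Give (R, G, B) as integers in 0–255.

(228, 234, 255)

t = 7576/100 = 75.76; the t > 66 branch applies.
R = 329.7·(75.76 − 60)^(-0.1332) = 329.7·15.76^(-0.1332) = 329.7·0.69260 = 228.352.
G = 288.1·(75.76 − 60)^(-0.07551) = 288.1·15.76^(-0.07551) = 288.1·0.81203 = 233.946.
B = 255 by definition for t > 66.
Rounded: (228, 234, 255).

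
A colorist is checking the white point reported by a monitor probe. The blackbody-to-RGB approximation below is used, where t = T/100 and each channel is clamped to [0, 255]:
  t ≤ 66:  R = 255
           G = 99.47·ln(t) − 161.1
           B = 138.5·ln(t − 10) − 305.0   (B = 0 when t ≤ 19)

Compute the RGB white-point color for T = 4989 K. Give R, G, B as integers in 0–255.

R=255, G=228, B=206

t = 4989/100 = 49.89; the t ≤ 66 branch applies.
R = 255 by definition for t ≤ 66.
G = 99.47·ln 49.89 − 161.1 = 99.47·3.9098 − 161.1 = 227.810.
B = 138.5·ln(49.89 − 10) − 305.0 = 138.5·ln 39.89 − 305.0 = 138.5·3.6861 − 305.0 = 205.528.
Rounded: (255, 228, 206).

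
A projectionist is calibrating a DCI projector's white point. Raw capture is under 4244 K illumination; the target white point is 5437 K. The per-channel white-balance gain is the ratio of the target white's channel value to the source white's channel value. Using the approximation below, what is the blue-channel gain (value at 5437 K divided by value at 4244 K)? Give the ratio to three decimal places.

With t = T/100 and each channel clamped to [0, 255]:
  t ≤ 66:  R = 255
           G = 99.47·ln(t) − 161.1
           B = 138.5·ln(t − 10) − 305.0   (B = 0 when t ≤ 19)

At 4244 K (t = 42.44):
  B = 138.5·ln(42.44 − 10) − 305.0 = 138.5·ln 32.44 − 305.0 = 138.5·3.4794 − 305.0 = 176.896.
At 5437 K (t = 54.37):
  B = 138.5·ln(54.37 − 10) − 305.0 = 138.5·ln 44.37 − 305.0 = 138.5·3.7926 − 305.0 = 220.270.
Gain = 220.270 / 176.896 = 1.2452 → 1.245.

1.245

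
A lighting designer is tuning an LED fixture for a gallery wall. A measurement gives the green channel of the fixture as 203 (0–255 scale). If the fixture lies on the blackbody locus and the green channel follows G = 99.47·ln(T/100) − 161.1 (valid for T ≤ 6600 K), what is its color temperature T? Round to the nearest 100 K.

ln t = (203 + 161.1) / 99.47 = 3.6604.
t = e^3.6604 = 38.877.
T = 100·t = 3888 K → 3900 K to the nearest 100 K.

3900 K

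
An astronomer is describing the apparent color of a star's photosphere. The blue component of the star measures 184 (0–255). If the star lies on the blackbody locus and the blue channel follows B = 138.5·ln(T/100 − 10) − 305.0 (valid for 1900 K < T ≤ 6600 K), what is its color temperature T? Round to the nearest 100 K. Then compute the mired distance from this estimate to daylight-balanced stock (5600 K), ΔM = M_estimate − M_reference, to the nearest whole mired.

+49 mireds

ln(t − 10) = (184 + 305.0) / 138.5 = 3.5307.
t − 10 = e^3.5307 = 34.147, so t = 44.147.
T = 100·t = 4415 K → 4400 K to the nearest 100 K.
M_estimate = 10⁶/4400 = 227.27; M_reference = 10⁶/5600 = 178.57.
ΔM = 227.27 − 178.57 = 48.70 → +49 mireds.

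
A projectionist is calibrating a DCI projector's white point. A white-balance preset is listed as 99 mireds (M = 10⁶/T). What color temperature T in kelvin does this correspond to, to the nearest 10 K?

10100 K

T = 10⁶ / 99 = 10101.01 K → 10100 K.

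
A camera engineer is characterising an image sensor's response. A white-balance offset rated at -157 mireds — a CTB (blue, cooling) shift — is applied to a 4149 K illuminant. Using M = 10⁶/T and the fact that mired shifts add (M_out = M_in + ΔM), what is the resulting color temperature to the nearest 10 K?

M_in = 10⁶/4149 = 241.02 mireds.
M_out = 241.02 + (-157) = 84.02 mireds.
T_out = 10⁶/84.02 = 11901.7 K → 11900 K.

11900 K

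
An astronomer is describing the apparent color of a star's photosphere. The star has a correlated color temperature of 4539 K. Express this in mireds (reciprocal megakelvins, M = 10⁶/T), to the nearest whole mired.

220 mireds

M = 10⁶ / 4539 = 220.313 → 220 mireds.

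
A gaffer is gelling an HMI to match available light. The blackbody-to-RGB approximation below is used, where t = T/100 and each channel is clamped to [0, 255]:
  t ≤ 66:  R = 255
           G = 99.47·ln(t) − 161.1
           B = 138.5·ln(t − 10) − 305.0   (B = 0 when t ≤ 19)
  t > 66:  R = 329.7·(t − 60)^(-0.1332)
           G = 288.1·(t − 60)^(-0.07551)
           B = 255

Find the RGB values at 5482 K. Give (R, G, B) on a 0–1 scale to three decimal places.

(1.000, 0.930, 0.869)

t = 5482/100 = 54.82; the t ≤ 66 branch applies.
R = 255 by definition for t ≤ 66.
G = 99.47·ln 54.82 − 161.1 = 99.47·4.0041 − 161.1 = 237.183.
B = 138.5·ln(54.82 − 10) − 305.0 = 138.5·ln 44.82 − 305.0 = 138.5·3.8027 − 305.0 = 221.668.
Dividing each by 255: (1.0000, 0.9301, 0.8693) → (1.000, 0.930, 0.869).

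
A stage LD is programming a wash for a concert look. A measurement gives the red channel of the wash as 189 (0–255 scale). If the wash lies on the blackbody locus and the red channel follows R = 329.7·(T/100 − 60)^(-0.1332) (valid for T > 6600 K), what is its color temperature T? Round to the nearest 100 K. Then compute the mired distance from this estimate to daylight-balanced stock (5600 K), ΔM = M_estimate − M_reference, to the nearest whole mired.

-99 mireds

(t − 60)^(-0.1332) = 189/329.7 = 0.57325.
t − 60 = 0.57325^(1/-0.1332) = 0.57325^(-7.508) = 65.199, so t = 125.199.
T = 100·t = 12520 K → 12500 K to the nearest 100 K.
M_estimate = 10⁶/12500 = 80.00; M_reference = 10⁶/5600 = 178.57.
ΔM = 80.00 − 178.57 = -98.57 → -99 mireds.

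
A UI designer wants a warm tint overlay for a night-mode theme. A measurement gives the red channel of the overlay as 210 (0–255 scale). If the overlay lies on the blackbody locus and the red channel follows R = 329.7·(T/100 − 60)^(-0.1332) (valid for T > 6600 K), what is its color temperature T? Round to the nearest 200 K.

(t − 60)^(-0.1332) = 210/329.7 = 0.63694.
t − 60 = 0.63694^(1/-0.1332) = 0.63694^(-7.508) = 29.561, so t = 89.561.
T = 100·t = 8956 K → 9000 K to the nearest 200 K.

9000 K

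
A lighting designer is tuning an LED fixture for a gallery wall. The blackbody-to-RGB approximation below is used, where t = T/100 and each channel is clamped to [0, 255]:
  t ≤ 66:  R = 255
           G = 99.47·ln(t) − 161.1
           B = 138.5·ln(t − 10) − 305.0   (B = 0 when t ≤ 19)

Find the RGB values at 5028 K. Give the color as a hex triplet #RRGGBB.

t = 5028/100 = 50.28; the t ≤ 66 branch applies.
R = 255 by definition for t ≤ 66.
G = 99.47·ln 50.28 − 161.1 = 99.47·3.9176 − 161.1 = 228.584.
B = 138.5·ln(50.28 − 10) − 305.0 = 138.5·ln 40.28 − 305.0 = 138.5·3.6959 − 305.0 = 206.876.
Rounded: (255, 229, 207).
In hex: #FFE5CF.

#FFE5CF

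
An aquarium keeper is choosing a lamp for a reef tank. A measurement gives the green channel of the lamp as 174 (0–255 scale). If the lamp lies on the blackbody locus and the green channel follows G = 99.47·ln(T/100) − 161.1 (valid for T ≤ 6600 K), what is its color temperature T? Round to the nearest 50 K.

2900 K

ln t = (174 + 161.1) / 99.47 = 3.3689.
t = e^3.3689 = 29.045.
T = 100·t = 2905 K → 2900 K to the nearest 50 K.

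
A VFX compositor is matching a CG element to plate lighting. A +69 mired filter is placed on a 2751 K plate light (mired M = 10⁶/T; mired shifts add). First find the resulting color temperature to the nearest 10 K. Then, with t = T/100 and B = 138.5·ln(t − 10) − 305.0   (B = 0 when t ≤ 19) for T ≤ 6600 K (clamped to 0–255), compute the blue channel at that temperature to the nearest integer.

51

M_in = 10⁶/2751 = 363.50; M_out = 363.50 + (+69) = 432.50.
T_out = 10⁶/432.50 = 2312.1 K → 2310 K; t = 23.1.
B = 138.5·ln(23.1 − 10) − 305.0 = 138.5·ln 13.1 − 305.0 = 138.5·2.5726 − 305.0 = 51.307.
Rounded: 51.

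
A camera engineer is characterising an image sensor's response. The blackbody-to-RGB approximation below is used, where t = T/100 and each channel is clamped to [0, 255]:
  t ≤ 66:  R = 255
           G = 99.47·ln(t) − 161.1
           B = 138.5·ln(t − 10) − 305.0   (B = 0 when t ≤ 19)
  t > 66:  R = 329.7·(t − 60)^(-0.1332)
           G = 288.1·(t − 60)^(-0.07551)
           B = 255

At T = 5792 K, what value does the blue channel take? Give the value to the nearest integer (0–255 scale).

231

t = 5792/100 = 57.92; the t ≤ 66 branch applies.
B = 138.5·ln(57.92 − 10) − 305.0 = 138.5·ln 47.92 − 305.0 = 138.5·3.8695 − 305.0 = 230.930.
Rounded: 231.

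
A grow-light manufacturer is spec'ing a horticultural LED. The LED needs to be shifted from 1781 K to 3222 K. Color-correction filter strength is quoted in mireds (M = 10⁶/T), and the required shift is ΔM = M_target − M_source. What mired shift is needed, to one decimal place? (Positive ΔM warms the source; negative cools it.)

M_source = 10⁶/1781 = 561.482; M_target = 10⁶/3222 = 310.366.
ΔM = 310.366 − 561.482 = -251.116 → -251.1 mireds, a cooling shift.

-251.1 mireds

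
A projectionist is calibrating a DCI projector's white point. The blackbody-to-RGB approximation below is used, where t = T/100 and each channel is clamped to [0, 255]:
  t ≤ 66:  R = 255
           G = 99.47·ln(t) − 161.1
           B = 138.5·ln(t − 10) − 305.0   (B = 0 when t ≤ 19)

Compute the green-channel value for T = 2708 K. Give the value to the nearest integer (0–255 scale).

t = 2708/100 = 27.08; the t ≤ 66 branch applies.
G = 99.47·ln 27.08 − 161.1 = 99.47·3.2988 − 161.1 = 167.031.
Rounded: 167.

167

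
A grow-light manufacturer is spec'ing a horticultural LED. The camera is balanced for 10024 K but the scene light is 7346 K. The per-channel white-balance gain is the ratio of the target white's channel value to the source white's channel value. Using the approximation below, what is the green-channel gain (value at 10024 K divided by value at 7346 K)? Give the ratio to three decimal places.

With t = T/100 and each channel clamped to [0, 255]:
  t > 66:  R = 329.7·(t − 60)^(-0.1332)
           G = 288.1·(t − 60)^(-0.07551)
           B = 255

0.921

At 7346 K (t = 73.46):
  G = 288.1·(73.46 − 60)^(-0.07551) = 288.1·13.46^(-0.07551) = 288.1·0.82176 = 236.749.
At 10024 K (t = 100.24):
  G = 288.1·(100.24 − 60)^(-0.07551) = 288.1·40.24^(-0.07551) = 288.1·0.75654 = 217.959.
Gain = 217.959 / 236.749 = 0.9206 → 0.921.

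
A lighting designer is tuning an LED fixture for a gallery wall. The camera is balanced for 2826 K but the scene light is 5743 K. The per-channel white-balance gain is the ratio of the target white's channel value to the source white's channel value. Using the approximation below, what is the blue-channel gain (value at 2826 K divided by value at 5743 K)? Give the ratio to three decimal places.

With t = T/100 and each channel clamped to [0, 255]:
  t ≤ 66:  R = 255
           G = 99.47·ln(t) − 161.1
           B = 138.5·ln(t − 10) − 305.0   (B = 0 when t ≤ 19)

At 5743 K (t = 57.43):
  B = 138.5·ln(57.43 − 10) − 305.0 = 138.5·ln 47.43 − 305.0 = 138.5·3.8593 − 305.0 = 229.507.
At 2826 K (t = 28.26):
  B = 138.5·ln(28.26 − 10) − 305.0 = 138.5·ln 18.26 − 305.0 = 138.5·2.9047 − 305.0 = 97.303.
Gain = 97.303 / 229.507 = 0.4240 → 0.424.

0.424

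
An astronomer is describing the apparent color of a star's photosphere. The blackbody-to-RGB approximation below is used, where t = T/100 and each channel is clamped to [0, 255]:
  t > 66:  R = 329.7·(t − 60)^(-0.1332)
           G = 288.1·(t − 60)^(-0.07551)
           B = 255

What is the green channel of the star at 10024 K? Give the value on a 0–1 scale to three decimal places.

t = 10024/100 = 100.24; the t > 66 branch applies.
G = 288.1·(100.24 − 60)^(-0.07551) = 288.1·40.24^(-0.07551) = 288.1·0.75654 = 217.959.
On a 0–1 scale: 217.959/255 = 0.8547 → 0.855.

0.855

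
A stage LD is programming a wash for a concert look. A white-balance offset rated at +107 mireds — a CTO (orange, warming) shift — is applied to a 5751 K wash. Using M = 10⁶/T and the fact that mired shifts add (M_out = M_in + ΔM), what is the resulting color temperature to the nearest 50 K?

M_in = 10⁶/5751 = 173.88 mireds.
M_out = 173.88 + (+107) = 280.88 mireds.
T_out = 10⁶/280.88 = 3560.2 K → 3550 K.

3550 K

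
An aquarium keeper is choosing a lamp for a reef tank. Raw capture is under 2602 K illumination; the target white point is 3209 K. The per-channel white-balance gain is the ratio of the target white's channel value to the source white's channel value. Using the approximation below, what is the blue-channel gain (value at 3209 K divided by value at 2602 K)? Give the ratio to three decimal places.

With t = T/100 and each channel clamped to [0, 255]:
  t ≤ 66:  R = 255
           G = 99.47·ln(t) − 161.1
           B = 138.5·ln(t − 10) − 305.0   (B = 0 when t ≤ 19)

At 2602 K (t = 26.02):
  B = 138.5·ln(26.02 − 10) − 305.0 = 138.5·ln 16.02 − 305.0 = 138.5·2.7738 − 305.0 = 79.177.
At 3209 K (t = 32.09):
  B = 138.5·ln(32.09 − 10) − 305.0 = 138.5·ln 22.09 − 305.0 = 138.5·3.0951 − 305.0 = 123.675.
Gain = 123.675 / 79.177 = 1.5620 → 1.562.

1.562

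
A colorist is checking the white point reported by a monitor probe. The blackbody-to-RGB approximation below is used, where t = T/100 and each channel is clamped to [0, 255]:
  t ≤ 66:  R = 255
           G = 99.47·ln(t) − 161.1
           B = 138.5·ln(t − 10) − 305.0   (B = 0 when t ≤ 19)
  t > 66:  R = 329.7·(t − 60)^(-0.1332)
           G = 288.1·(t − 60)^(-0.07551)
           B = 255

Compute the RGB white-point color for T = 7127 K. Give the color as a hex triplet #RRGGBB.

#EFF0FF

t = 7127/100 = 71.27; the t > 66 branch applies.
R = 329.7·(71.27 − 60)^(-0.1332) = 329.7·11.27^(-0.1332) = 329.7·0.72424 = 238.783.
G = 288.1·(71.27 − 60)^(-0.07551) = 288.1·11.27^(-0.07551) = 288.1·0.83285 = 239.945.
B = 255 by definition for t > 66.
Rounded: (239, 240, 255).
In hex: #EFF0FF.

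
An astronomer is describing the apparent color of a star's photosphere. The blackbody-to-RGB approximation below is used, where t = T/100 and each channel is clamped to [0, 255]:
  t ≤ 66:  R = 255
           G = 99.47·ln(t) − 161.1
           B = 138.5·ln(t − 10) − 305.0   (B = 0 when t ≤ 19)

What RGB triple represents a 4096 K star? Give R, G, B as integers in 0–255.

R=255, G=208, B=170

t = 4096/100 = 40.96; the t ≤ 66 branch applies.
R = 255 by definition for t ≤ 66.
G = 99.47·ln 40.96 − 161.1 = 99.47·3.7126 − 161.1 = 208.192.
B = 138.5·ln(40.96 − 10) − 305.0 = 138.5·ln 30.96 − 305.0 = 138.5·3.4327 − 305.0 = 170.428.
Rounded: (255, 208, 170).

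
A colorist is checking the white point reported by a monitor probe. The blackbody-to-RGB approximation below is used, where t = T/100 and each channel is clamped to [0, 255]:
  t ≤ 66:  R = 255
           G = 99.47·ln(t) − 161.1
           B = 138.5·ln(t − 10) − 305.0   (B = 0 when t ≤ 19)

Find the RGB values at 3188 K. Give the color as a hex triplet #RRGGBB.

#FFB77A

t = 3188/100 = 31.88; the t ≤ 66 branch applies.
R = 255 by definition for t ≤ 66.
G = 99.47·ln 31.88 − 161.1 = 99.47·3.4620 − 161.1 = 183.263.
B = 138.5·ln(31.88 − 10) − 305.0 = 138.5·ln 21.88 − 305.0 = 138.5·3.0856 − 305.0 = 122.352.
Rounded: (255, 183, 122).
In hex: #FFB77A.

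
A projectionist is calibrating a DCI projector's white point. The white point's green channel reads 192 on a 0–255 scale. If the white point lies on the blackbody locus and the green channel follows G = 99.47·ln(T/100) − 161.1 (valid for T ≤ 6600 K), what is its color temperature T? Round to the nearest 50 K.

ln t = (192 + 161.1) / 99.47 = 3.5498.
t = e^3.5498 = 34.807.
T = 100·t = 3481 K → 3500 K to the nearest 50 K.

3500 K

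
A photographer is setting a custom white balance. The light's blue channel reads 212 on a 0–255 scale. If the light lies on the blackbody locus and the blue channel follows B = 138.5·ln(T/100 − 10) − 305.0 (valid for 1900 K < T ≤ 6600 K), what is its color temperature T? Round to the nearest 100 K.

5200 K

ln(t − 10) = (212 + 305.0) / 138.5 = 3.7329.
t − 10 = e^3.7329 = 41.798, so t = 51.798.
T = 100·t = 5180 K → 5200 K to the nearest 100 K.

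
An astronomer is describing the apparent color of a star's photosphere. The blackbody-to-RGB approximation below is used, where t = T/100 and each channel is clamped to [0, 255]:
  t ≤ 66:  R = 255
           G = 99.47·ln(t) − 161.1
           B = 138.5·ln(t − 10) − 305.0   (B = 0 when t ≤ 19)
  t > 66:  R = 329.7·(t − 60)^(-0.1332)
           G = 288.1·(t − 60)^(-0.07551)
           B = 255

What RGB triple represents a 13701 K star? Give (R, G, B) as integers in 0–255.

(185, 208, 255)

t = 13701/100 = 137.01; the t > 66 branch applies.
R = 329.7·(137.01 − 60)^(-0.1332) = 329.7·77.01^(-0.1332) = 329.7·0.56068 = 184.855.
G = 288.1·(137.01 − 60)^(-0.07551) = 288.1·77.01^(-0.07551) = 288.1·0.72036 = 207.534.
B = 255 by definition for t > 66.
Rounded: (185, 208, 255).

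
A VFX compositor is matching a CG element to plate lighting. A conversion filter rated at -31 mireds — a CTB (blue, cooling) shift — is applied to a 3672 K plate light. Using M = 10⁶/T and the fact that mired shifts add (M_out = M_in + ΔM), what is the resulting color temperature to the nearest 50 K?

4150 K

M_in = 10⁶/3672 = 272.33 mireds.
M_out = 272.33 + (-31) = 241.33 mireds.
T_out = 10⁶/241.33 = 4143.7 K → 4150 K.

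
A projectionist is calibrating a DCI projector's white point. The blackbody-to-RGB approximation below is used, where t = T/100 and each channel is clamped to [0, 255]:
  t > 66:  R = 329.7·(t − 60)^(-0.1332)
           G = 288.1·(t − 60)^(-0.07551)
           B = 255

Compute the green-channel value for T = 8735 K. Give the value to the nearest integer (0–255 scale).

t = 8735/100 = 87.35; the t > 66 branch applies.
G = 288.1·(87.35 − 60)^(-0.07551) = 288.1·27.35^(-0.07551) = 288.1·0.77892 = 224.408.
Rounded: 224.

224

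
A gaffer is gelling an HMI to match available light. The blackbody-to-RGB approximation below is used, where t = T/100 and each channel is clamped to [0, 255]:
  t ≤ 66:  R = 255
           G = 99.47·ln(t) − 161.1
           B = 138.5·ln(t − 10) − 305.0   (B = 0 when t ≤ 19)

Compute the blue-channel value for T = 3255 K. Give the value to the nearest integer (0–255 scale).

t = 3255/100 = 32.55; the t ≤ 66 branch applies.
B = 138.5·ln(32.55 − 10) − 305.0 = 138.5·ln 22.55 − 305.0 = 138.5·3.1157 − 305.0 = 126.529.
Rounded: 127.

127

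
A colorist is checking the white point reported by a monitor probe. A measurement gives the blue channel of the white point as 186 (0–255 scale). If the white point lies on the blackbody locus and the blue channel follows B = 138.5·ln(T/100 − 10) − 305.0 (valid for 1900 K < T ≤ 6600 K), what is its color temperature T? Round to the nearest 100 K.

4500 K

ln(t − 10) = (186 + 305.0) / 138.5 = 3.5451.
t − 10 = e^3.5451 = 34.644, so t = 44.644.
T = 100·t = 4464 K → 4500 K to the nearest 100 K.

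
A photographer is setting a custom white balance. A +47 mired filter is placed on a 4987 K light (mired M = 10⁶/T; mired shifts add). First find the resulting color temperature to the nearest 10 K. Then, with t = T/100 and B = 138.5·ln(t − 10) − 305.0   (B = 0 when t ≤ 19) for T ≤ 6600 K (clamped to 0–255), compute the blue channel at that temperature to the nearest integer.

M_in = 10⁶/4987 = 200.52; M_out = 200.52 + (+47) = 247.52.
T_out = 10⁶/247.52 = 4040.1 K → 4040 K; t = 40.4.
B = 138.5·ln(40.4 − 10) − 305.0 = 138.5·ln 30.4 − 305.0 = 138.5·3.4144 − 305.0 = 167.900.
Rounded: 168.

168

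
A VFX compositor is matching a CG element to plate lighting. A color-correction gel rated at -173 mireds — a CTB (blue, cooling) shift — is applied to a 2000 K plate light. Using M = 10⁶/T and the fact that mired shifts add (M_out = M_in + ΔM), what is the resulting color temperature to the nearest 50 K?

3050 K

M_in = 10⁶/2000 = 500.00 mireds.
M_out = 500.00 + (-173) = 327.00 mireds.
T_out = 10⁶/327.00 = 3058.1 K → 3050 K.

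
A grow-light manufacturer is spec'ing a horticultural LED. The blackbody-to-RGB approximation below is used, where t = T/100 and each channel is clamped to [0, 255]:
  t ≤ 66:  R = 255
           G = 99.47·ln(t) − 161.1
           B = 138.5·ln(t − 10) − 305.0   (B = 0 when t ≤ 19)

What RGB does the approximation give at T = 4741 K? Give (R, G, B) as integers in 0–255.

t = 4741/100 = 47.41; the t ≤ 66 branch applies.
R = 255 by definition for t ≤ 66.
G = 99.47·ln 47.41 − 161.1 = 99.47·3.8588 − 161.1 = 222.738.
B = 138.5·ln(47.41 − 10) − 305.0 = 138.5·ln 37.41 − 305.0 = 138.5·3.6219 − 305.0 = 196.638.
Rounded: (255, 223, 197).

(255, 223, 197)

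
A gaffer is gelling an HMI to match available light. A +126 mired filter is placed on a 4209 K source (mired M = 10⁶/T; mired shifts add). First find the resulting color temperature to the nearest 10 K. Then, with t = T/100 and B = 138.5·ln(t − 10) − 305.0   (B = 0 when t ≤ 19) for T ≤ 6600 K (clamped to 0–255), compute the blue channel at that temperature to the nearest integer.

91

M_in = 10⁶/4209 = 237.59; M_out = 237.59 + (+126) = 363.59.
T_out = 10⁶/363.59 = 2750.4 K → 2750 K; t = 27.5.
B = 138.5·ln(27.5 − 10) − 305.0 = 138.5·ln 17.5 − 305.0 = 138.5·2.8622 − 305.0 = 91.415.
Rounded: 91.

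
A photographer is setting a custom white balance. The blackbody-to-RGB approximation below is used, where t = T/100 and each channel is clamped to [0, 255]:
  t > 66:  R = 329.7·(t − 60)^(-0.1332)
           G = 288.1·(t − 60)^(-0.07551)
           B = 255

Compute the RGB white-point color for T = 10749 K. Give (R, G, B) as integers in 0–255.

(197, 215, 255)

t = 10749/100 = 107.49; the t > 66 branch applies.
R = 329.7·(107.49 − 60)^(-0.1332) = 329.7·47.49^(-0.1332) = 329.7·0.59797 = 197.149.
G = 288.1·(107.49 − 60)^(-0.07551) = 288.1·47.49^(-0.07551) = 288.1·0.74714 = 215.250.
B = 255 by definition for t > 66.
Rounded: (197, 215, 255).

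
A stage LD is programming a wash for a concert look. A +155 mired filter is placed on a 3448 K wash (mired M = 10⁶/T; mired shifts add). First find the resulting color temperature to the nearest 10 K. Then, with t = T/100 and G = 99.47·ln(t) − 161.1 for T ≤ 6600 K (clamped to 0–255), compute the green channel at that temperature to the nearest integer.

149

M_in = 10⁶/3448 = 290.02; M_out = 290.02 + (+155) = 445.02.
T_out = 10⁶/445.02 = 2247.1 K → 2250 K; t = 22.5.
G = 99.47·ln 22.5 − 161.1 = 99.47·3.1135 − 161.1 = 148.601.
Rounded: 149.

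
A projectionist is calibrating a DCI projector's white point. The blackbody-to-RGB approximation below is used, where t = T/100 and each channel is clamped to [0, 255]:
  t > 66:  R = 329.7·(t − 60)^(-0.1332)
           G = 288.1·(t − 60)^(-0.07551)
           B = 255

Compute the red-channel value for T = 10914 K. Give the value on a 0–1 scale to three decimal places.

t = 10914/100 = 109.14; the t > 66 branch applies.
R = 329.7·(109.14 − 60)^(-0.1332) = 329.7·49.14^(-0.1332) = 329.7·0.59525 = 196.255.
On a 0–1 scale: 196.255/255 = 0.7696 → 0.770.

0.770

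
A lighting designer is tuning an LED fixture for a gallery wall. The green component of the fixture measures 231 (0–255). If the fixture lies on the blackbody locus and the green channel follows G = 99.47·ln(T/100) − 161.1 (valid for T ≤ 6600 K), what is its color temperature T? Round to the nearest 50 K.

5150 K

ln t = (231 + 161.1) / 99.47 = 3.9419.
t = e^3.9419 = 51.516.
T = 100·t = 5152 K → 5150 K to the nearest 50 K.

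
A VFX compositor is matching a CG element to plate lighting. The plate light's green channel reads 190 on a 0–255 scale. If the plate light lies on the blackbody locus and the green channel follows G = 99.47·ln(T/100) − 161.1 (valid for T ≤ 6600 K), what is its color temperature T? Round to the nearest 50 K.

3400 K

ln t = (190 + 161.1) / 99.47 = 3.5297.
t = e^3.5297 = 34.114.
T = 100·t = 3411 K → 3400 K to the nearest 50 K.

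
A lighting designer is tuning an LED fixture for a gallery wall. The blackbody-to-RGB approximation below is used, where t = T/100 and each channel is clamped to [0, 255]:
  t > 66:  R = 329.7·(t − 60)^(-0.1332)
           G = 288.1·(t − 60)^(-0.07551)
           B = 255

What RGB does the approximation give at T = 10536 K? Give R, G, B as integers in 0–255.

R=198, G=216, B=255

t = 10536/100 = 105.36; the t > 66 branch applies.
R = 329.7·(105.36 − 60)^(-0.1332) = 329.7·45.36^(-0.1332) = 329.7·0.60163 = 198.358.
G = 288.1·(105.36 − 60)^(-0.07551) = 288.1·45.36^(-0.07551) = 288.1·0.74973 = 215.997.
B = 255 by definition for t > 66.
Rounded: (198, 216, 255).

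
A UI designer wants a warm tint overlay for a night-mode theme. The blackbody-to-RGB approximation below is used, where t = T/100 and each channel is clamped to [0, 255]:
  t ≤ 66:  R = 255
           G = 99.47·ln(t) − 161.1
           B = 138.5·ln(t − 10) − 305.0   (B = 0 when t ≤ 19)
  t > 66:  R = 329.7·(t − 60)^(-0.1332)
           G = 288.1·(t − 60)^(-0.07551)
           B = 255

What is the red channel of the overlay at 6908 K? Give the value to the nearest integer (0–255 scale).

t = 6908/100 = 69.08; the t > 66 branch applies.
R = 329.7·(69.08 − 60)^(-0.1332) = 329.7·9.08^(-0.1332) = 329.7·0.74539 = 245.755.
Rounded: 246.

246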